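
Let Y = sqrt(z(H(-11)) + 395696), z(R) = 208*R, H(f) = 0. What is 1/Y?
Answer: sqrt(24731)/98924 ≈ 0.0015897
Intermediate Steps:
Y = 4*sqrt(24731) (Y = sqrt(208*0 + 395696) = sqrt(0 + 395696) = sqrt(395696) = 4*sqrt(24731) ≈ 629.04)
1/Y = 1/(4*sqrt(24731)) = sqrt(24731)/98924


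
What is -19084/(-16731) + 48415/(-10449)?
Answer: -5218997/1494207 ≈ -3.4928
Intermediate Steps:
-19084/(-16731) + 48415/(-10449) = -19084*(-1/16731) + 48415*(-1/10449) = 1468/1287 - 48415/10449 = -5218997/1494207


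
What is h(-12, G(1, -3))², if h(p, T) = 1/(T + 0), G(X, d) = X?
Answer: 1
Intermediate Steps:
h(p, T) = 1/T
h(-12, G(1, -3))² = (1/1)² = 1² = 1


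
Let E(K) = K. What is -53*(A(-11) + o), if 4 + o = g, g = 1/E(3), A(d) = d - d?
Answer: 583/3 ≈ 194.33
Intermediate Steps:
A(d) = 0
g = ⅓ (g = 1/3 = ⅓ ≈ 0.33333)
o = -11/3 (o = -4 + ⅓ = -11/3 ≈ -3.6667)
-53*(A(-11) + o) = -53*(0 - 11/3) = -53*(-11/3) = 583/3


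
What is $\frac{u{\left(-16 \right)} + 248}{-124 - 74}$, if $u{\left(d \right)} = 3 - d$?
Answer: $- \frac{89}{66} \approx -1.3485$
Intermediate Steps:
$\frac{u{\left(-16 \right)} + 248}{-124 - 74} = \frac{\left(3 - -16\right) + 248}{-124 - 74} = \frac{\left(3 + 16\right) + 248}{-198} = \left(19 + 248\right) \left(- \frac{1}{198}\right) = 267 \left(- \frac{1}{198}\right) = - \frac{89}{66}$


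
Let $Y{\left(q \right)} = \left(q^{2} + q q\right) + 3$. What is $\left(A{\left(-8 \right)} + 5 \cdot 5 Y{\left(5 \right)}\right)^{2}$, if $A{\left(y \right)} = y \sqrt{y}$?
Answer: $1755113 - 42400 i \sqrt{2} \approx 1.7551 \cdot 10^{6} - 59963.0 i$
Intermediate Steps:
$Y{\left(q \right)} = 3 + 2 q^{2}$ ($Y{\left(q \right)} = \left(q^{2} + q^{2}\right) + 3 = 2 q^{2} + 3 = 3 + 2 q^{2}$)
$A{\left(y \right)} = y^{\frac{3}{2}}$
$\left(A{\left(-8 \right)} + 5 \cdot 5 Y{\left(5 \right)}\right)^{2} = \left(\left(-8\right)^{\frac{3}{2}} + 5 \cdot 5 \left(3 + 2 \cdot 5^{2}\right)\right)^{2} = \left(- 16 i \sqrt{2} + 25 \left(3 + 2 \cdot 25\right)\right)^{2} = \left(- 16 i \sqrt{2} + 25 \left(3 + 50\right)\right)^{2} = \left(- 16 i \sqrt{2} + 25 \cdot 53\right)^{2} = \left(- 16 i \sqrt{2} + 1325\right)^{2} = \left(1325 - 16 i \sqrt{2}\right)^{2}$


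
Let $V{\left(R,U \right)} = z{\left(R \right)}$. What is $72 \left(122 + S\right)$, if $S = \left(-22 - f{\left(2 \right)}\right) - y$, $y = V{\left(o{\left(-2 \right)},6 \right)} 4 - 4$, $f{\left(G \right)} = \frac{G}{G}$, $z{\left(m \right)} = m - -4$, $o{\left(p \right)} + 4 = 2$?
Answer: $6840$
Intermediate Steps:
$o{\left(p \right)} = -2$ ($o{\left(p \right)} = -4 + 2 = -2$)
$z{\left(m \right)} = 4 + m$ ($z{\left(m \right)} = m + 4 = 4 + m$)
$V{\left(R,U \right)} = 4 + R$
$f{\left(G \right)} = 1$
$y = 4$ ($y = \left(4 - 2\right) 4 - 4 = 2 \cdot 4 - 4 = 8 - 4 = 4$)
$S = -27$ ($S = \left(-22 - 1\right) - 4 = -23 - 4 = -27$)
$72 \left(122 + S\right) = 72 \left(122 - 27\right) = 72 \cdot 95 = 6840$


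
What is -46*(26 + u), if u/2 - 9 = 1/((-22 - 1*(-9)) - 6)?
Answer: -38364/19 ≈ -2019.2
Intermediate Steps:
u = 340/19 (u = 18 + 2/((-22 - 1*(-9)) - 6) = 18 + 2/((-22 + 9) - 6) = 18 + 2/(-13 - 6) = 18 + 2/(-19) = 18 + 2*(-1/19) = 18 - 2/19 = 340/19 ≈ 17.895)
-46*(26 + u) = -46*(26 + 340/19) = -46*834/19 = -38364/19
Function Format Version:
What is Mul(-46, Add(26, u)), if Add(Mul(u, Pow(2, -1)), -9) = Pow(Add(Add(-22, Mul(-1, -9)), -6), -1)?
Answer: Rational(-38364, 19) ≈ -2019.2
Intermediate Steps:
u = Rational(340, 19) (u = Add(18, Mul(2, Pow(Add(Add(-22, Mul(-1, -9)), -6), -1))) = Add(18, Mul(2, Pow(Add(Add(-22, 9), -6), -1))) = Add(18, Mul(2, Pow(Add(-13, -6), -1))) = Add(18, Mul(2, Pow(-19, -1))) = Add(18, Mul(2, Rational(-1, 19))) = Add(18, Rational(-2, 19)) = Rational(340, 19) ≈ 17.895)
Mul(-46, Add(26, u)) = Mul(-46, Add(26, Rational(340, 19))) = Mul(-46, Rational(834, 19)) = Rational(-38364, 19)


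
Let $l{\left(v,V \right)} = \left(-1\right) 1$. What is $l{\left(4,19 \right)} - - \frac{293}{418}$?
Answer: $- \frac{125}{418} \approx -0.29904$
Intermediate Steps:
$l{\left(v,V \right)} = -1$
$l{\left(4,19 \right)} - - \frac{293}{418} = -1 - - \frac{293}{418} = -1 + \frac{293}{418} = - \frac{125}{418}$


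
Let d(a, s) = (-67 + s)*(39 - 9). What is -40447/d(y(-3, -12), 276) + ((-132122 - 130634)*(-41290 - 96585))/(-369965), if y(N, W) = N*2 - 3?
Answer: -4130205191261/42176010 ≈ -97928.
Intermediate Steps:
y(N, W) = -3 + 2*N (y(N, W) = 2*N - 3 = -3 + 2*N)
d(a, s) = -2010 + 30*s (d(a, s) = (-67 + s)*30 = -2010 + 30*s)
-40447/d(y(-3, -12), 276) + ((-132122 - 130634)*(-41290 - 96585))/(-369965) = -40447/(-2010 + 30*276) + ((-132122 - 130634)*(-41290 - 96585))/(-369965) = -40447/(-2010 + 8280) - 262756*(-137875)*(-1/369965) = -40447/6270 + 36227483500*(-1/369965) = -40447*1/6270 - 7245496700/73993 = -3677/570 - 7245496700/73993 = -4130205191261/42176010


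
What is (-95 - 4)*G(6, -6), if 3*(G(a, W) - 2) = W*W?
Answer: -1386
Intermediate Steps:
G(a, W) = 2 + W²/3 (G(a, W) = 2 + (W*W)/3 = 2 + W²/3)
(-95 - 4)*G(6, -6) = (-95 - 4)*(2 + (⅓)*(-6)²) = -99*(2 + (⅓)*36) = -99*(2 + 12) = -99*14 = -1386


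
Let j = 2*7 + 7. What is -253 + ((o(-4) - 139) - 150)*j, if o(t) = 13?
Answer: -6049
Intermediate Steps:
j = 21 (j = 14 + 7 = 21)
-253 + ((o(-4) - 139) - 150)*j = -253 + ((13 - 139) - 150)*21 = -253 + (-126 - 150)*21 = -253 - 276*21 = -253 - 5796 = -6049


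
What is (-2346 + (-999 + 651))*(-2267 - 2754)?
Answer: 13526574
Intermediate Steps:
(-2346 + (-999 + 651))*(-2267 - 2754) = (-2346 - 348)*(-5021) = -2694*(-5021) = 13526574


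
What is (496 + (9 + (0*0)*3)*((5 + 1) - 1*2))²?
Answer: 283024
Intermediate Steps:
(496 + (9 + (0*0)*3)*((5 + 1) - 1*2))² = (496 + (9 + 0*3)*(6 - 2))² = (496 + (9 + 0)*4)² = (496 + 9*4)² = (496 + 36)² = 532² = 283024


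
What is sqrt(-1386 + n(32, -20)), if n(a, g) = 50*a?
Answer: sqrt(214) ≈ 14.629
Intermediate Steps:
sqrt(-1386 + n(32, -20)) = sqrt(-1386 + 50*32) = sqrt(-1386 + 1600) = sqrt(214)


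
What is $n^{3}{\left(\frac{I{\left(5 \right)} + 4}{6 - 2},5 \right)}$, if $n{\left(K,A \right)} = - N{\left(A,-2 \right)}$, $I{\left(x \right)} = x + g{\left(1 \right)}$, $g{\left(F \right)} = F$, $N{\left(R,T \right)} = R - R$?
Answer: $0$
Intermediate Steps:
$N{\left(R,T \right)} = 0$
$I{\left(x \right)} = 1 + x$ ($I{\left(x \right)} = x + 1 = 1 + x$)
$n{\left(K,A \right)} = 0$ ($n{\left(K,A \right)} = \left(-1\right) 0 = 0$)
$n^{3}{\left(\frac{I{\left(5 \right)} + 4}{6 - 2},5 \right)} = 0^{3} = 0$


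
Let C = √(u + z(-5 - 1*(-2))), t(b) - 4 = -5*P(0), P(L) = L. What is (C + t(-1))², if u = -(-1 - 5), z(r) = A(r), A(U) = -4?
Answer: (4 + √2)² ≈ 29.314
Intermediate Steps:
z(r) = -4
u = 6 (u = -1*(-6) = 6)
t(b) = 4 (t(b) = 4 - 5*0 = 4 + 0 = 4)
C = √2 (C = √(6 - 4) = √2 ≈ 1.4142)
(C + t(-1))² = (√2 + 4)² = (4 + √2)²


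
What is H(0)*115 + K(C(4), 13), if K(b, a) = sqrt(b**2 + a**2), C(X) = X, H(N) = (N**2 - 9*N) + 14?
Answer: 1610 + sqrt(185) ≈ 1623.6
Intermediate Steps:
H(N) = 14 + N**2 - 9*N
K(b, a) = sqrt(a**2 + b**2)
H(0)*115 + K(C(4), 13) = (14 + 0**2 - 9*0)*115 + sqrt(13**2 + 4**2) = (14 + 0 + 0)*115 + sqrt(169 + 16) = 14*115 + sqrt(185) = 1610 + sqrt(185)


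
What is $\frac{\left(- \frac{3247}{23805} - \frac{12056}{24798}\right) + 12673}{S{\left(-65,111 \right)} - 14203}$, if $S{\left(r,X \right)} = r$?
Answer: $- \frac{21496299133}{24202971990} \approx -0.88817$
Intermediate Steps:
$\frac{\left(- \frac{3247}{23805} - \frac{12056}{24798}\right) + 12673}{S{\left(-65,111 \right)} - 14203} = \frac{\left(- \frac{3247}{23805} - \frac{12056}{24798}\right) + 12673}{-65 - 14203} = \frac{\left(\left(-3247\right) \frac{1}{23805} - \frac{6028}{12399}\right) + 12673}{-14268} = \left(\left(- \frac{3247}{23805} - \frac{6028}{12399}\right) + 12673\right) \left(- \frac{1}{14268}\right) = \left(- \frac{61252031}{98386065} + 12673\right) \left(- \frac{1}{14268}\right) = \frac{1246785349714}{98386065} \left(- \frac{1}{14268}\right) = - \frac{21496299133}{24202971990}$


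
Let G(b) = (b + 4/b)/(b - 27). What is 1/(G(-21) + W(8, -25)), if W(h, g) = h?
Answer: 1008/8509 ≈ 0.11846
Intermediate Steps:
G(b) = (b + 4/b)/(-27 + b)
1/(G(-21) + W(8, -25)) = 1/((4 + (-21)²)/((-21)*(-27 - 21)) + 8) = 1/(-1/21*(4 + 441)/(-48) + 8) = 1/(-1/21*(-1/48)*445 + 8) = 1/(445/1008 + 8) = 1/(8509/1008) = 1008/8509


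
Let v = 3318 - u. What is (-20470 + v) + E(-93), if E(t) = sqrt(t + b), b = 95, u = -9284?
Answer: -7868 + sqrt(2) ≈ -7866.6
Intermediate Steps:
E(t) = sqrt(95 + t) (E(t) = sqrt(t + 95) = sqrt(95 + t))
v = 12602 (v = 3318 - 1*(-9284) = 3318 + 9284 = 12602)
(-20470 + v) + E(-93) = (-20470 + 12602) + sqrt(95 - 93) = -7868 + sqrt(2)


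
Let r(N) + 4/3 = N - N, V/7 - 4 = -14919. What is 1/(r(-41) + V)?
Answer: -3/313219 ≈ -9.5780e-6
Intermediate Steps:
V = -104405 (V = 28 + 7*(-14919) = 28 - 104433 = -104405)
r(N) = -4/3 (r(N) = -4/3 + (N - N) = -4/3 + 0 = -4/3)
1/(r(-41) + V) = 1/(-4/3 - 104405) = 1/(-313219/3) = -3/313219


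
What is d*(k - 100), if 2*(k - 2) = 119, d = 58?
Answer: -2233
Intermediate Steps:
k = 123/2 (k = 2 + (½)*119 = 2 + 119/2 = 123/2 ≈ 61.500)
d*(k - 100) = 58*(123/2 - 100) = 58*(-77/2) = -2233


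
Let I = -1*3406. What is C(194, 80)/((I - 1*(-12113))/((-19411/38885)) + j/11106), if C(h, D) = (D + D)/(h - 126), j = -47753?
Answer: -1231877520/9134110146943 ≈ -0.00013487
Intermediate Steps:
I = -3406
C(h, D) = 2*D/(-126 + h) (C(h, D) = (2*D)/(-126 + h) = 2*D/(-126 + h))
C(194, 80)/((I - 1*(-12113))/((-19411/38885)) + j/11106) = (2*80/(-126 + 194))/((-3406 - 1*(-12113))/((-19411/38885)) - 47753/11106) = (2*80/68)/((-3406 + 12113)/((-19411*1/38885)) - 47753*1/11106) = (2*80*(1/68))/(8707/(-2773/5555) - 47753/11106) = 40/(17*(8707*(-5555/2773) - 47753/11106)) = 40/(17*(-48367385/2773 - 47753/11106)) = 40/(17*(-537300596879/30796938)) = (40/17)*(-30796938/537300596879) = -1231877520/9134110146943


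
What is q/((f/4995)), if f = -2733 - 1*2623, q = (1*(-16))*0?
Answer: 0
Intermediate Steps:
q = 0 (q = -16*0 = 0)
f = -5356 (f = -2733 - 2623 = -5356)
q/((f/4995)) = 0/((-5356/4995)) = 0/((-5356*1/4995)) = 0/(-5356/4995) = 0*(-4995/5356) = 0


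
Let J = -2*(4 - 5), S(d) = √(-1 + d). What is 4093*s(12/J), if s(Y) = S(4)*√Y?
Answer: 12279*√2 ≈ 17365.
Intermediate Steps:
J = 2 (J = -2*(-1) = 2)
s(Y) = √3*√Y (s(Y) = √(-1 + 4)*√Y = √3*√Y)
4093*s(12/J) = 4093*(√3*√(12/2)) = 4093*(√3*√(12*(½))) = 4093*(√3*√6) = 4093*(3*√2) = 12279*√2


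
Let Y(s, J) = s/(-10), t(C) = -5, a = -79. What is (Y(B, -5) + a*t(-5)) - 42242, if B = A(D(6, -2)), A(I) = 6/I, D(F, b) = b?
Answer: -418467/10 ≈ -41847.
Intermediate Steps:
B = -3 (B = 6/(-2) = 6*(-½) = -3)
Y(s, J) = -s/10 (Y(s, J) = s*(-⅒) = -s/10)
(Y(B, -5) + a*t(-5)) - 42242 = (-⅒*(-3) - 79*(-5)) - 42242 = (3/10 + 395) - 42242 = 3953/10 - 42242 = -418467/10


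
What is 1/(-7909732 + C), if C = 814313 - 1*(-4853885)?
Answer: -1/2241534 ≈ -4.4612e-7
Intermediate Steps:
C = 5668198 (C = 814313 + 4853885 = 5668198)
1/(-7909732 + C) = 1/(-7909732 + 5668198) = 1/(-2241534) = -1/2241534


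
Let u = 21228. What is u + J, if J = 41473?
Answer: 62701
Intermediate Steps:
u + J = 21228 + 41473 = 62701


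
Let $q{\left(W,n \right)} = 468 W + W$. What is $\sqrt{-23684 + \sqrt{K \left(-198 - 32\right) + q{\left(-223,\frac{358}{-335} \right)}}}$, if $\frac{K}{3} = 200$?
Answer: $\sqrt{-23684 + i \sqrt{242587}} \approx 1.6 + 153.9 i$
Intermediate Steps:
$K = 600$ ($K = 3 \cdot 200 = 600$)
$q{\left(W,n \right)} = 469 W$
$\sqrt{-23684 + \sqrt{K \left(-198 - 32\right) + q{\left(-223,\frac{358}{-335} \right)}}} = \sqrt{-23684 + \sqrt{600 \left(-198 - 32\right) + 469 \left(-223\right)}} = \sqrt{-23684 + \sqrt{600 \left(-230\right) - 104587}} = \sqrt{-23684 + \sqrt{-138000 - 104587}} = \sqrt{-23684 + \sqrt{-242587}} = \sqrt{-23684 + i \sqrt{242587}}$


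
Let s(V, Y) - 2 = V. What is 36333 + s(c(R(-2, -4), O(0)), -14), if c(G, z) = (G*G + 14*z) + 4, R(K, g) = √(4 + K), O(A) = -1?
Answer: 36327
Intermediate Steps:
c(G, z) = 4 + G² + 14*z (c(G, z) = (G² + 14*z) + 4 = 4 + G² + 14*z)
s(V, Y) = 2 + V
36333 + s(c(R(-2, -4), O(0)), -14) = 36333 + (2 + (4 + (√(4 - 2))² + 14*(-1))) = 36333 + (2 + (4 + (√2)² - 14)) = 36333 + (2 + (4 + 2 - 14)) = 36333 + (2 - 8) = 36333 - 6 = 36327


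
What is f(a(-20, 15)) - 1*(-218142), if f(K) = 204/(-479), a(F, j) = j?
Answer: 104489814/479 ≈ 2.1814e+5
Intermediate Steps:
f(K) = -204/479 (f(K) = 204*(-1/479) = -204/479)
f(a(-20, 15)) - 1*(-218142) = -204/479 - 1*(-218142) = -204/479 + 218142 = 104489814/479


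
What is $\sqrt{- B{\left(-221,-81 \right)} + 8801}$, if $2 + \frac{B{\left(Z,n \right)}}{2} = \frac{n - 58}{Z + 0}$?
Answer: $\frac{\sqrt{429983567}}{221} \approx 93.828$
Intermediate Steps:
$B{\left(Z,n \right)} = -4 + \frac{2 \left(-58 + n\right)}{Z}$ ($B{\left(Z,n \right)} = -4 + 2 \frac{n - 58}{Z + 0} = -4 + 2 \frac{-58 + n}{Z} = -4 + \frac{2 \left(-58 + n\right)}{Z}$)
$\sqrt{- B{\left(-221,-81 \right)} + 8801} = \sqrt{- \frac{2 \left(-58 - 81 - -442\right)}{-221} + 8801} = \sqrt{- \frac{2 \left(-1\right) \left(-58 - 81 + 442\right)}{221} + 8801} = \sqrt{- \frac{2 \left(-1\right) 303}{221} + 8801} = \sqrt{\left(-1\right) \left(- \frac{606}{221}\right) + 8801} = \sqrt{\frac{606}{221} + 8801} = \sqrt{\frac{1945627}{221}} = \frac{\sqrt{429983567}}{221}$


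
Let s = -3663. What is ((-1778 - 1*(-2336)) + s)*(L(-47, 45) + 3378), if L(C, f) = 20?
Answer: -10550790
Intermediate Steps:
((-1778 - 1*(-2336)) + s)*(L(-47, 45) + 3378) = ((-1778 - 1*(-2336)) - 3663)*(20 + 3378) = ((-1778 + 2336) - 3663)*3398 = (558 - 3663)*3398 = -3105*3398 = -10550790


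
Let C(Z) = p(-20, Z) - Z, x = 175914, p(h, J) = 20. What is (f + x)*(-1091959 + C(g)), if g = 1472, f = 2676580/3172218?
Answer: -305083665057240476/1586109 ≈ -1.9235e+11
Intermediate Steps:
f = 1338290/1586109 (f = 2676580*(1/3172218) = 1338290/1586109 ≈ 0.84376)
C(Z) = 20 - Z
(f + x)*(-1091959 + C(g)) = (1338290/1586109 + 175914)*(-1091959 + (20 - 1*1472)) = 279020116916*(-1091959 + (20 - 1472))/1586109 = 279020116916*(-1091959 - 1452)/1586109 = (279020116916/1586109)*(-1093411) = -305083665057240476/1586109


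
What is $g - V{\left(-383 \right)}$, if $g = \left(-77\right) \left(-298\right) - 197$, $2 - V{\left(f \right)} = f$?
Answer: $22364$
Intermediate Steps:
$V{\left(f \right)} = 2 - f$
$g = 22749$ ($g = 22946 - 197 = 22749$)
$g - V{\left(-383 \right)} = 22749 - \left(2 - -383\right) = 22749 - \left(2 + 383\right) = 22749 - 385 = 22364$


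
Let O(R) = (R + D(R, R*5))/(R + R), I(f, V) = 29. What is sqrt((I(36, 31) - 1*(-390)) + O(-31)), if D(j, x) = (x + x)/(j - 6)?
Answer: sqrt(2296442)/74 ≈ 20.478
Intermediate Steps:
D(j, x) = 2*x/(-6 + j) (D(j, x) = (2*x)/(-6 + j) = 2*x/(-6 + j))
O(R) = (R + 10*R/(-6 + R))/(2*R) (O(R) = (R + 2*(R*5)/(-6 + R))/(R + R) = (R + 2*(5*R)/(-6 + R))/((2*R)) = (R + 10*R/(-6 + R))*(1/(2*R)) = (R + 10*R/(-6 + R))/(2*R))
sqrt((I(36, 31) - 1*(-390)) + O(-31)) = sqrt((29 - 1*(-390)) + (4 - 31)/(2*(-6 - 31))) = sqrt((29 + 390) + (1/2)*(-27)/(-37)) = sqrt(419 + (1/2)*(-1/37)*(-27)) = sqrt(419 + 27/74) = sqrt(31033/74) = sqrt(2296442)/74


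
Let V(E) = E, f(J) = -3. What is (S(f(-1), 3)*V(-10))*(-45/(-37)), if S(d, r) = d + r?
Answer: 0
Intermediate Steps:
(S(f(-1), 3)*V(-10))*(-45/(-37)) = ((-3 + 3)*(-10))*(-45/(-37)) = (0*(-10))*(-45*(-1/37)) = 0*(45/37) = 0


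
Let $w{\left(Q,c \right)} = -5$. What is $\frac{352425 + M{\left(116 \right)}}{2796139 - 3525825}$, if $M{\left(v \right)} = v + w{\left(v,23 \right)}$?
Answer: $- \frac{444}{919} \approx -0.48313$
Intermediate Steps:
$M{\left(v \right)} = -5 + v$ ($M{\left(v \right)} = v - 5 = -5 + v$)
$\frac{352425 + M{\left(116 \right)}}{2796139 - 3525825} = \frac{352425 + \left(-5 + 116\right)}{2796139 - 3525825} = \frac{352425 + 111}{-729686} = 352536 \left(- \frac{1}{729686}\right) = - \frac{444}{919}$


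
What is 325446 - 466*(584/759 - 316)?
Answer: 358508674/759 ≈ 4.7234e+5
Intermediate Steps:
325446 - 466*(584/759 - 316) = 325446 - 466*(-239260)/759 = 325446 - 1*(-111495160/759) = 325446 + 111495160/759 = 358508674/759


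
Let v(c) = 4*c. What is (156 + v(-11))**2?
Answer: 12544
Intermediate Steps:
(156 + v(-11))**2 = (156 + 4*(-11))**2 = (156 - 44)**2 = 112**2 = 12544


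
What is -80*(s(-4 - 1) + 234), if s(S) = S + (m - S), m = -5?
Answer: -18320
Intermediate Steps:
s(S) = -5 (s(S) = S + (-5 - S) = -5)
-80*(s(-4 - 1) + 234) = -80*(-5 + 234) = -80*229 = -18320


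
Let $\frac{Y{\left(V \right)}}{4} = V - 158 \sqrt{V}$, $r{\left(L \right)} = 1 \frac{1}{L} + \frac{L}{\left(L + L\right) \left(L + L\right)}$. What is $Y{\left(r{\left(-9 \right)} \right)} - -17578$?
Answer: $\frac{158197}{9} - \frac{316 i \sqrt{5}}{3} \approx 17577.0 - 235.53 i$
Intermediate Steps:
$r{\left(L \right)} = \frac{5}{4 L}$ ($r{\left(L \right)} = \frac{1}{L} + \frac{L}{2 L 2 L} = \frac{1}{L} + \frac{L}{4 L^{2}} = \frac{1}{L} + L \frac{1}{4 L^{2}} = \frac{1}{L} + \frac{1}{4 L} = \frac{5}{4 L}$)
$Y{\left(V \right)} = - 632 \sqrt{V} + 4 V$ ($Y{\left(V \right)} = 4 \left(V - 158 \sqrt{V}\right) = - 632 \sqrt{V} + 4 V$)
$Y{\left(r{\left(-9 \right)} \right)} - -17578 = \left(- 632 \sqrt{\frac{5}{4 \left(-9\right)}} + 4 \frac{5}{4 \left(-9\right)}\right) - -17578 = \left(- 632 \sqrt{\frac{5}{4} \left(- \frac{1}{9}\right)} + 4 \cdot \frac{5}{4} \left(- \frac{1}{9}\right)\right) + 17578 = \left(- 632 \sqrt{- \frac{5}{36}} + 4 \left(- \frac{5}{36}\right)\right) + 17578 = \left(- 632 \frac{i \sqrt{5}}{6} - \frac{5}{9}\right) + 17578 = \left(- \frac{316 i \sqrt{5}}{3} - \frac{5}{9}\right) + 17578 = \left(- \frac{5}{9} - \frac{316 i \sqrt{5}}{3}\right) + 17578 = \frac{158197}{9} - \frac{316 i \sqrt{5}}{3}$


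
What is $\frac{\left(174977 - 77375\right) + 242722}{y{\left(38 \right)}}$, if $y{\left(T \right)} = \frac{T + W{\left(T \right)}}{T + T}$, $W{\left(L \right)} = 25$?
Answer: $\frac{25864624}{63} \approx 4.1055 \cdot 10^{5}$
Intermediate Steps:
$y{\left(T \right)} = \frac{25 + T}{2 T}$ ($y{\left(T \right)} = \frac{T + 25}{T + T} = \frac{25 + T}{2 T}$)
$\frac{\left(174977 - 77375\right) + 242722}{y{\left(38 \right)}} = \frac{\left(174977 - 77375\right) + 242722}{\frac{1}{2} \cdot \frac{1}{38} \left(25 + 38\right)} = \frac{97602 + 242722}{\frac{1}{2} \cdot \frac{1}{38} \cdot 63} = \frac{340324}{\frac{63}{76}} = 340324 \cdot \frac{76}{63} = \frac{25864624}{63}$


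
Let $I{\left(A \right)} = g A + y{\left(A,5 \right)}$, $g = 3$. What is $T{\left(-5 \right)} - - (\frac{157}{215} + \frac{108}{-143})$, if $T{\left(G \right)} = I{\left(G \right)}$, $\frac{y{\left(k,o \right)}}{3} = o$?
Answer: $- \frac{769}{30745} \approx -0.025012$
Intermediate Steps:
$y{\left(k,o \right)} = 3 o$
$I{\left(A \right)} = 15 + 3 A$ ($I{\left(A \right)} = 3 A + 3 \cdot 5 = 3 A + 15 = 15 + 3 A$)
$T{\left(G \right)} = 15 + 3 G$
$T{\left(-5 \right)} - - (\frac{157}{215} + \frac{108}{-143}) = \left(15 + 3 \left(-5\right)\right) - - (\frac{157}{215} + \frac{108}{-143}) = \left(15 - 15\right) - - (157 \cdot \frac{1}{215} + 108 \left(- \frac{1}{143}\right)) = 0 - - (\frac{157}{215} - \frac{108}{143}) = 0 - \left(-1\right) \left(- \frac{769}{30745}\right) = 0 - \frac{769}{30745} = - \frac{769}{30745}$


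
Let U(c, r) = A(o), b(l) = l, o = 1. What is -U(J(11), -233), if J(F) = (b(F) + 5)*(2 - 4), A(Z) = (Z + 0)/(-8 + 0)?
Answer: ⅛ ≈ 0.12500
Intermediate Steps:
A(Z) = -Z/8 (A(Z) = Z/(-8) = Z*(-⅛) = -Z/8)
J(F) = -10 - 2*F (J(F) = (F + 5)*(2 - 4) = (5 + F)*(-2) = -10 - 2*F)
U(c, r) = -⅛ (U(c, r) = -⅛*1 = -⅛)
-U(J(11), -233) = -1*(-⅛) = ⅛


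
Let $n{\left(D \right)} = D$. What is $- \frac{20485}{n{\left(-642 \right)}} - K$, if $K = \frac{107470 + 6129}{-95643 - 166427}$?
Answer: $\frac{1360358627}{42062235} \approx 32.342$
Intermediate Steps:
$K = - \frac{113599}{262070}$ ($K = \frac{113599}{-262070} = 113599 \left(- \frac{1}{262070}\right) = - \frac{113599}{262070} \approx -0.43347$)
$- \frac{20485}{n{\left(-642 \right)}} - K = - \frac{20485}{-642} - - \frac{113599}{262070} = \left(-20485\right) \left(- \frac{1}{642}\right) + \frac{113599}{262070} = \frac{20485}{642} + \frac{113599}{262070} = \frac{1360358627}{42062235}$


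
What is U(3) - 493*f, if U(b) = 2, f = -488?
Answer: 240586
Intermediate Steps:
U(3) - 493*f = 2 - 493*(-488) = 2 + 240584 = 240586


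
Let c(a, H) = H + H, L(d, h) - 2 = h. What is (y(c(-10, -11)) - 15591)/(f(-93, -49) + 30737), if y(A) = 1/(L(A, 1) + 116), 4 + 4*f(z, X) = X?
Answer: -7421312/14624505 ≈ -0.50746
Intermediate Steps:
L(d, h) = 2 + h
c(a, H) = 2*H
f(z, X) = -1 + X/4
y(A) = 1/119 (y(A) = 1/((2 + 1) + 116) = 1/(3 + 116) = 1/119)
(y(c(-10, -11)) - 15591)/(f(-93, -49) + 30737) = (1/119 - 15591)/((-1 + (¼)*(-49)) + 30737) = -1855328/(119*((-1 - 49/4) + 30737)) = -1855328/(119*(-53/4 + 30737)) = -1855328/(119*122895/4) = -1855328/119*4/122895 = -7421312/14624505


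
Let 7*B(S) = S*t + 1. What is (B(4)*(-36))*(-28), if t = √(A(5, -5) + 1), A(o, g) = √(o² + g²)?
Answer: 144 + 576*√(1 + 5*√2) ≈ 1780.4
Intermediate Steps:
A(o, g) = √(g² + o²)
t = √(1 + 5*√2) (t = √(√((-5)² + 5²) + 1) = √(√(25 + 25) + 1) = √(√50 + 1) = √(5*√2 + 1) = √(1 + 5*√2) ≈ 2.8410)
B(S) = ⅐ + S*√(1 + 5*√2)/7 (B(S) = (S*√(1 + 5*√2) + 1)/7 = (1 + S*√(1 + 5*√2))/7 = ⅐ + S*√(1 + 5*√2)/7)
(B(4)*(-36))*(-28) = ((⅐ + (⅐)*4*√(1 + 5*√2))*(-36))*(-28) = ((⅐ + 4*√(1 + 5*√2)/7)*(-36))*(-28) = (-36/7 - 144*√(1 + 5*√2)/7)*(-28) = 144 + 576*√(1 + 5*√2)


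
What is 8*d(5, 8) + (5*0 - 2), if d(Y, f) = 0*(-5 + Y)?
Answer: -2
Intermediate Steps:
d(Y, f) = 0
8*d(5, 8) + (5*0 - 2) = 8*0 + (5*0 - 2) = 0 + (0 - 2) = 0 - 2 = -2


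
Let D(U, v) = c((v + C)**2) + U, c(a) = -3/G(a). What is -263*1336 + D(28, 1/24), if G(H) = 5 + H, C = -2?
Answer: -1787970988/5089 ≈ -3.5134e+5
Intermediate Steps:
c(a) = -3/(5 + a)
D(U, v) = U - 3/(5 + (-2 + v)**2) (D(U, v) = -3/(5 + (v - 2)**2) + U = -3/(5 + (-2 + v)**2) + U = U - 3/(5 + (-2 + v)**2))
-263*1336 + D(28, 1/24) = -263*1336 + (28 - 3/(5 + (-2 + 1/24)**2)) = -351368 + (28 - 3/(5 + (-2 + 1/24)**2)) = -351368 + (28 - 3/(5 + (-47/24)**2)) = -351368 + (28 - 3/(5 + 2209/576)) = -351368 + (28 - 3/5089/576) = -351368 + (28 - 3*576/5089) = -351368 + (28 - 1728/5089) = -351368 + 140764/5089 = -1787970988/5089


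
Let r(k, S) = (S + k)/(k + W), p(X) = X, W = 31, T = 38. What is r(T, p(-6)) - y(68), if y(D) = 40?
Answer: -2728/69 ≈ -39.536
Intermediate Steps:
r(k, S) = (S + k)/(31 + k) (r(k, S) = (S + k)/(k + 31) = (S + k)/(31 + k))
r(T, p(-6)) - y(68) = (-6 + 38)/(31 + 38) - 1*40 = 32/69 - 40 = -2728/69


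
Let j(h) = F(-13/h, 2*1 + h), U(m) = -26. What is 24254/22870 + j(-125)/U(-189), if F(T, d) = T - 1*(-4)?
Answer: 6709319/7432750 ≈ 0.90267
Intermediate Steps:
F(T, d) = 4 + T (F(T, d) = T + 4 = 4 + T)
j(h) = 4 - 13/h
24254/22870 + j(-125)/U(-189) = 24254/22870 + (4 - 13/(-125))/(-26) = 24254*(1/22870) + (4 - 13*(-1/125))*(-1/26) = 12127/11435 + (4 + 13/125)*(-1/26) = 12127/11435 + (513/125)*(-1/26) = 12127/11435 - 513/3250 = 6709319/7432750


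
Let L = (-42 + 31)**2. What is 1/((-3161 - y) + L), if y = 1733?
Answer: -1/4773 ≈ -0.00020951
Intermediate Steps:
L = 121 (L = (-11)**2 = 121)
1/((-3161 - y) + L) = 1/((-3161 - 1*1733) + 121) = 1/((-3161 - 1733) + 121) = 1/(-4894 + 121) = 1/(-4773) = -1/4773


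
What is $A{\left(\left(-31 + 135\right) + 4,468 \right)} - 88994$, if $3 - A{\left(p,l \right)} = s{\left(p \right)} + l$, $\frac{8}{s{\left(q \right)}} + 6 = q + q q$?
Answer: $- \frac{526287301}{5883} \approx -89459.0$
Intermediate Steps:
$s{\left(q \right)} = \frac{8}{-6 + q + q^{2}}$ ($s{\left(q \right)} = \frac{8}{-6 + \left(q + q q\right)} = \frac{8}{-6 + \left(q + q^{2}\right)} = \frac{8}{-6 + q + q^{2}}$)
$A{\left(p,l \right)} = 3 - l - \frac{8}{-6 + p + p^{2}}$ ($A{\left(p,l \right)} = 3 - \left(\frac{8}{-6 + p + p^{2}} + l\right) = 3 - \left(l + \frac{8}{-6 + p + p^{2}}\right) = 3 - l - \frac{8}{-6 + p + p^{2}}$)
$A{\left(\left(-31 + 135\right) + 4,468 \right)} - 88994 = \frac{-8 + \left(3 - 468\right) \left(-6 + \left(\left(-31 + 135\right) + 4\right) + \left(\left(-31 + 135\right) + 4\right)^{2}\right)}{-6 + \left(\left(-31 + 135\right) + 4\right) + \left(\left(-31 + 135\right) + 4\right)^{2}} - 88994 = \frac{-8 + \left(3 - 468\right) \left(-6 + \left(104 + 4\right) + \left(104 + 4\right)^{2}\right)}{-6 + \left(104 + 4\right) + \left(104 + 4\right)^{2}} - 88994 = \frac{-8 - 465 \left(-6 + 108 + 108^{2}\right)}{-6 + 108 + 108^{2}} - 88994 = \frac{-8 - 465 \left(-6 + 108 + 11664\right)}{-6 + 108 + 11664} - 88994 = \frac{-8 - 5471190}{11766} - 88994 = \frac{1}{11766} \left(-5471198\right) - 88994 = - \frac{2735599}{5883} - 88994 = - \frac{526287301}{5883}$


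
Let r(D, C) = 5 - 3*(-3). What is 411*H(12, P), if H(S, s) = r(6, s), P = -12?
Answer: 5754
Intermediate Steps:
r(D, C) = 14 (r(D, C) = 5 + 9 = 14)
H(S, s) = 14
411*H(12, P) = 411*14 = 5754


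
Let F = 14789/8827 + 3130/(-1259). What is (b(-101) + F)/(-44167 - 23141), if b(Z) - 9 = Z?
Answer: 1031422915/748006794444 ≈ 0.0013789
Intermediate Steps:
F = -9009159/11113193 (F = 14789*(1/8827) + 3130*(-1/1259) = 14789/8827 - 3130/1259 = -9009159/11113193 ≈ -0.81067)
b(Z) = 9 + Z
(b(-101) + F)/(-44167 - 23141) = ((9 - 101) - 9009159/11113193)/(-44167 - 23141) = (-92 - 9009159/11113193)/(-67308) = -1031422915/11113193*(-1/67308) = 1031422915/748006794444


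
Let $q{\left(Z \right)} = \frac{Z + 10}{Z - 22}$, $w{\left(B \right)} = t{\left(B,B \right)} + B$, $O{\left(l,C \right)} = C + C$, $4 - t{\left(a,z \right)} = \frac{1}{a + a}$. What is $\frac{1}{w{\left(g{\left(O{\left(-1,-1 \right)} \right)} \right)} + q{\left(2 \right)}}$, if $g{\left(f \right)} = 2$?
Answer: $\frac{20}{103} \approx 0.19417$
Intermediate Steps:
$t{\left(a,z \right)} = 4 - \frac{1}{2 a}$ ($t{\left(a,z \right)} = 4 - \frac{1}{a + a} = 4 - \frac{1}{2 a}$)
$O{\left(l,C \right)} = 2 C$
$w{\left(B \right)} = 4 + B - \frac{1}{2 B}$ ($w{\left(B \right)} = \left(4 - \frac{1}{2 B}\right) + B = 4 + B - \frac{1}{2 B}$)
$q{\left(Z \right)} = \frac{10 + Z}{-22 + Z}$
$\frac{1}{w{\left(g{\left(O{\left(-1,-1 \right)} \right)} \right)} + q{\left(2 \right)}} = \frac{1}{\left(4 + 2 - \frac{1}{2 \cdot 2}\right) + \frac{10 + 2}{-22 + 2}} = \frac{1}{\left(4 + 2 - \frac{1}{4}\right) + \frac{1}{-20} \cdot 12} = \frac{1}{\left(4 + 2 - \frac{1}{4}\right) - \frac{3}{5}} = \frac{1}{\frac{23}{4} - \frac{3}{5}} = \frac{1}{\frac{103}{20}} = \frac{20}{103}$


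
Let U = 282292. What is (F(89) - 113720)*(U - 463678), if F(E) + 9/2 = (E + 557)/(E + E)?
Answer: 1835836274295/89 ≈ 2.0627e+10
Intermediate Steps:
F(E) = -9/2 + (557 + E)/(2*E) (F(E) = -9/2 + (E + 557)/(E + E) = -9/2 + (557 + E)/((2*E)) = -9/2 + (557 + E)*(1/(2*E)) = -9/2 + (557 + E)/(2*E))
(F(89) - 113720)*(U - 463678) = ((-4 + (557/2)/89) - 113720)*(282292 - 463678) = ((-4 + (557/2)*(1/89)) - 113720)*(-181386) = ((-4 + 557/178) - 113720)*(-181386) = (-155/178 - 113720)*(-181386) = -20242315/178*(-181386) = 1835836274295/89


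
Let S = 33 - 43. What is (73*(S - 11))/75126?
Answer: -511/25042 ≈ -0.020406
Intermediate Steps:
S = -10
(73*(S - 11))/75126 = (73*(-10 - 11))/75126 = (73*(-21))*(1/75126) = -1533*1/75126 = -511/25042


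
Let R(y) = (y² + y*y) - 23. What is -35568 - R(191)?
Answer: -108507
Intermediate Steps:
R(y) = -23 + 2*y² (R(y) = (y² + y²) - 23 = 2*y² - 23 = -23 + 2*y²)
-35568 - R(191) = -35568 - (-23 + 2*191²) = -35568 - (-23 + 2*36481) = -35568 - (-23 + 72962) = -35568 - 1*72939 = -35568 - 72939 = -108507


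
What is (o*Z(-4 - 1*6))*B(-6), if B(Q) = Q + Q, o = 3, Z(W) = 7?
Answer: -252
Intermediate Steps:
B(Q) = 2*Q
(o*Z(-4 - 1*6))*B(-6) = (3*7)*(2*(-6)) = 21*(-12) = -252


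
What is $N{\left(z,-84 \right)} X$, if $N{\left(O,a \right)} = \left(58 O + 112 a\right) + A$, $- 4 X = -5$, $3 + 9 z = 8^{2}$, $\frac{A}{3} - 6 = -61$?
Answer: $- \frac{413095}{36} \approx -11475.0$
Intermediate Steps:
$A = -165$ ($A = 18 + 3 \left(-61\right) = 18 - 183 = -165$)
$z = \frac{61}{9}$ ($z = - \frac{1}{3} + \frac{8^{2}}{9} = - \frac{1}{3} + \frac{1}{9} \cdot 64 = - \frac{1}{3} + \frac{64}{9} = \frac{61}{9} \approx 6.7778$)
$X = \frac{5}{4}$ ($X = \left(- \frac{1}{4}\right) \left(-5\right) = \frac{5}{4} \approx 1.25$)
$N{\left(O,a \right)} = -165 + 58 O + 112 a$ ($N{\left(O,a \right)} = \left(58 O + 112 a\right) - 165 = -165 + 58 O + 112 a$)
$N{\left(z,-84 \right)} X = \left(-165 + 58 \cdot \frac{61}{9} + 112 \left(-84\right)\right) \frac{5}{4} = \left(-165 + \frac{3538}{9} - 9408\right) \frac{5}{4} = \left(- \frac{82619}{9}\right) \frac{5}{4} = - \frac{413095}{36}$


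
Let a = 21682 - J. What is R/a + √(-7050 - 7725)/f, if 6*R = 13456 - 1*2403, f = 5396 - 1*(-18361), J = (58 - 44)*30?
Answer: 11053/127572 + 5*I*√591/23757 ≈ 0.086641 + 0.0051165*I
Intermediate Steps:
J = 420 (J = 14*30 = 420)
a = 21262 (a = 21682 - 1*420 = 21682 - 420 = 21262)
f = 23757 (f = 5396 + 18361 = 23757)
R = 11053/6 (R = (13456 - 1*2403)/6 = (13456 - 2403)/6 = (⅙)*11053 = 11053/6 ≈ 1842.2)
R/a + √(-7050 - 7725)/f = (11053/6)/21262 + √(-7050 - 7725)/23757 = (11053/6)*(1/21262) + √(-14775)*(1/23757) = 11053/127572 + (5*I*√591)*(1/23757) = 11053/127572 + 5*I*√591/23757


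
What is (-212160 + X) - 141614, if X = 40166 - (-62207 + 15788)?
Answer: -267189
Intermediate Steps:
X = 86585 (X = 40166 - 1*(-46419) = 40166 + 46419 = 86585)
(-212160 + X) - 141614 = (-212160 + 86585) - 141614 = -125575 - 141614 = -267189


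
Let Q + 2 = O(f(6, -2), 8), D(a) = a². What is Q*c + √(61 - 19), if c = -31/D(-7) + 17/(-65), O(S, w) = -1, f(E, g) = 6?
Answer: 8544/3185 + √42 ≈ 9.1633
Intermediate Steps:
Q = -3 (Q = -2 - 1 = -3)
c = -2848/3185 (c = -31/((-7)²) + 17/(-65) = -31/49 + 17*(-1/65) = -31*1/49 - 17/65 = -31/49 - 17/65 = -2848/3185 ≈ -0.89419)
Q*c + √(61 - 19) = -3*(-2848/3185) + √(61 - 19) = 8544/3185 + √42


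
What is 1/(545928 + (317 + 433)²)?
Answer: 1/1108428 ≈ 9.0218e-7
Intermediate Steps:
1/(545928 + (317 + 433)²) = 1/(545928 + 750²) = 1/(545928 + 562500) = 1/1108428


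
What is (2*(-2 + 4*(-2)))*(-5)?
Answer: 100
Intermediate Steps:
(2*(-2 + 4*(-2)))*(-5) = (2*(-2 - 8))*(-5) = (2*(-10))*(-5) = -20*(-5) = 100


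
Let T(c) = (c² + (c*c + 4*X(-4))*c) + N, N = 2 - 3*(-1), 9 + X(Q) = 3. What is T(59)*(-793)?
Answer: -164507057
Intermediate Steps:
X(Q) = -6 (X(Q) = -9 + 3 = -6)
N = 5 (N = 2 + 3 = 5)
T(c) = 5 + c² + c*(-24 + c²) (T(c) = (c² + (c*c + 4*(-6))*c) + 5 = (c² + (c² - 24)*c) + 5 = (c² + (-24 + c²)*c) + 5 = (c² + c*(-24 + c²)) + 5 = 5 + c² + c*(-24 + c²))
T(59)*(-793) = (5 + 59² + 59³ - 24*59)*(-793) = (5 + 3481 + 205379 - 1416)*(-793) = 207449*(-793) = -164507057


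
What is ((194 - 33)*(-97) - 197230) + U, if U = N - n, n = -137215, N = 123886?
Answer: 48254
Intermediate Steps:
U = 261101 (U = 123886 - 1*(-137215) = 123886 + 137215 = 261101)
((194 - 33)*(-97) - 197230) + U = ((194 - 33)*(-97) - 197230) + 261101 = (161*(-97) - 197230) + 261101 = (-15617 - 197230) + 261101 = -212847 + 261101 = 48254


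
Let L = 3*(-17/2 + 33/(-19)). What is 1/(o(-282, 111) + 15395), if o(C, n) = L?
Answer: 38/583843 ≈ 6.5086e-5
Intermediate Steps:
L = -1167/38 (L = 3*(-17*1/2 + 33*(-1/19)) = 3*(-17/2 - 33/19) = 3*(-389/38) = -1167/38 ≈ -30.711)
o(C, n) = -1167/38
1/(o(-282, 111) + 15395) = 1/(-1167/38 + 15395) = 1/(583843/38) = 38/583843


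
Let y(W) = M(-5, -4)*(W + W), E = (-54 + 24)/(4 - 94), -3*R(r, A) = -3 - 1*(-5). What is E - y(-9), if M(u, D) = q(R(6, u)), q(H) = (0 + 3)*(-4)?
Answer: -647/3 ≈ -215.67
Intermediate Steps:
R(r, A) = -2/3 (R(r, A) = -(-3 - 1*(-5))/3 = -(-3 + 5)/3 = -1/3*2 = -2/3)
q(H) = -12 (q(H) = 3*(-4) = -12)
M(u, D) = -12
E = 1/3 (E = -30/(-90) = -30*(-1/90) = 1/3 ≈ 0.33333)
y(W) = -24*W (y(W) = -12*(W + W) = -24*W)
E - y(-9) = 1/3 - (-24)*(-9) = 1/3 - 1*216 = 1/3 - 216 = -647/3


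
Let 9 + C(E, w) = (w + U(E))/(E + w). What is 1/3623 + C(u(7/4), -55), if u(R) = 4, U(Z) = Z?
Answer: -28983/3623 ≈ -7.9997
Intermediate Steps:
C(E, w) = -8 (C(E, w) = -9 + (w + E)/(E + w) = -9 + (E + w)/(E + w) = -9 + 1 = -8)
1/3623 + C(u(7/4), -55) = 1/3623 - 8 = -28983/3623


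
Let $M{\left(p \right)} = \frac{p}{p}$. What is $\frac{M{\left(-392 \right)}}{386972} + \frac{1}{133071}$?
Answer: $\frac{520043}{51494751012} \approx 1.0099 \cdot 10^{-5}$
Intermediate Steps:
$M{\left(p \right)} = 1$
$\frac{M{\left(-392 \right)}}{386972} + \frac{1}{133071} = 1 \cdot \frac{1}{386972} + \frac{1}{133071} = \frac{1}{386972} + \frac{1}{133071} = \frac{520043}{51494751012}$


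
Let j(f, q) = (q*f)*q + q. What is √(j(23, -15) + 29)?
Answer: √5189 ≈ 72.035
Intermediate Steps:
j(f, q) = q + f*q² (j(f, q) = (f*q)*q + q = f*q² + q = q + f*q²)
√(j(23, -15) + 29) = √(-15*(1 + 23*(-15)) + 29) = √(-15*(1 - 345) + 29) = √(-15*(-344) + 29) = √(5160 + 29) = √5189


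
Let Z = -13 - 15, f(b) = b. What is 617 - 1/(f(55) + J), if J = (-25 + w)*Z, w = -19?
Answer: 794078/1287 ≈ 617.00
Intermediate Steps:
Z = -28
J = 1232 (J = (-25 - 19)*(-28) = -44*(-28) = 1232)
617 - 1/(f(55) + J) = 617 - 1/(55 + 1232) = 617 - 1/1287 = 794078/1287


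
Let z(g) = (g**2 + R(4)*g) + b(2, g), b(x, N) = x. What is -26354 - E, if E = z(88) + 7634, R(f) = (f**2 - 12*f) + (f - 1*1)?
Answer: -39182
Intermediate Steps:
R(f) = -1 + f**2 - 11*f (R(f) = (f**2 - 12*f) + (f - 1) = (f**2 - 12*f) + (-1 + f) = -1 + f**2 - 11*f)
z(g) = 2 + g**2 - 29*g (z(g) = (g**2 + (-1 + 4**2 - 11*4)*g) + 2 = (g**2 + (-1 + 16 - 44)*g) + 2 = (g**2 - 29*g) + 2 = 2 + g**2 - 29*g)
E = 12828 (E = (2 + 88**2 - 29*88) + 7634 = (2 + 7744 - 2552) + 7634 = 5194 + 7634 = 12828)
-26354 - E = -26354 - 1*12828 = -26354 - 12828 = -39182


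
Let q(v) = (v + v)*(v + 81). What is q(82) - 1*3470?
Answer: 23262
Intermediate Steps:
q(v) = 2*v*(81 + v) (q(v) = (2*v)*(81 + v) = 2*v*(81 + v))
q(82) - 1*3470 = 2*82*(81 + 82) - 1*3470 = 2*82*163 - 3470 = 26732 - 3470 = 23262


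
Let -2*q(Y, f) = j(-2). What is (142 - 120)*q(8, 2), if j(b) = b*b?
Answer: -44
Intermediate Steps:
j(b) = b**2
q(Y, f) = -2 (q(Y, f) = -1/2*(-2)**2 = -1/2*4 = -2)
(142 - 120)*q(8, 2) = (142 - 120)*(-2) = 22*(-2) = -44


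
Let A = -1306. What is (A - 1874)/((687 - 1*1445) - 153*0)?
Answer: 1590/379 ≈ 4.1953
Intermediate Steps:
(A - 1874)/((687 - 1*1445) - 153*0) = (-1306 - 1874)/((687 - 1*1445) - 153*0) = -3180/((687 - 1445) + 0) = -3180/(-758 + 0) = -3180/(-758) = -3180*(-1/758) = 1590/379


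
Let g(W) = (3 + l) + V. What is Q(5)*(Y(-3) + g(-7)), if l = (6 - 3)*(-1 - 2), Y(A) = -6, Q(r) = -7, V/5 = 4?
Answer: -56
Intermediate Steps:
V = 20 (V = 5*4 = 20)
l = -9 (l = 3*(-3) = -9)
g(W) = 14 (g(W) = (3 - 9) + 20 = -6 + 20 = 14)
Q(5)*(Y(-3) + g(-7)) = -7*(-6 + 14) = -7*8 = -56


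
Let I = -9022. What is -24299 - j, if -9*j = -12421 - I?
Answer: -74030/3 ≈ -24677.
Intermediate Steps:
j = 1133/3 (j = -(-12421 - 1*(-9022))/9 = -(-12421 + 9022)/9 = -⅑*(-3399) = 1133/3 ≈ 377.67)
-24299 - j = -24299 - 1*1133/3 = -24299 - 1133/3 = -74030/3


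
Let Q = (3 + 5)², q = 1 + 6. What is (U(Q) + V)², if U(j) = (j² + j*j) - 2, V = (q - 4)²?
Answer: 67223601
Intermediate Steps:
q = 7
V = 9 (V = (7 - 4)² = 3² = 9)
Q = 64 (Q = 8² = 64)
U(j) = -2 + 2*j² (U(j) = (j² + j²) - 2 = 2*j² - 2 = -2 + 2*j²)
(U(Q) + V)² = ((-2 + 2*64²) + 9)² = ((-2 + 2*4096) + 9)² = ((-2 + 8192) + 9)² = (8190 + 9)² = 8199² = 67223601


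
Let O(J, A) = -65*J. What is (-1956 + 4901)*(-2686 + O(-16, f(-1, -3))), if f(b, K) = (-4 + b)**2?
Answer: -4847470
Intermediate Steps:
(-1956 + 4901)*(-2686 + O(-16, f(-1, -3))) = (-1956 + 4901)*(-2686 - 65*(-16)) = 2945*(-2686 + 1040) = 2945*(-1646) = -4847470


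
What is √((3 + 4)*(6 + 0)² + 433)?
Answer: √685 ≈ 26.173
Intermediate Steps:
√((3 + 4)*(6 + 0)² + 433) = √(7*6² + 433) = √(7*36 + 433) = √(252 + 433) = √685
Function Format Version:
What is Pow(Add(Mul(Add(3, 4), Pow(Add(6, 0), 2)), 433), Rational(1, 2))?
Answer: Pow(685, Rational(1, 2)) ≈ 26.173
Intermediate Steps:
Pow(Add(Mul(Add(3, 4), Pow(Add(6, 0), 2)), 433), Rational(1, 2)) = Pow(Add(Mul(7, Pow(6, 2)), 433), Rational(1, 2)) = Pow(Add(Mul(7, 36), 433), Rational(1, 2)) = Pow(Add(252, 433), Rational(1, 2)) = Pow(685, Rational(1, 2))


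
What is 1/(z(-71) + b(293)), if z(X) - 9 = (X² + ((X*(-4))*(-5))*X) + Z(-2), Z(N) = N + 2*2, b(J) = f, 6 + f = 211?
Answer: 1/106077 ≈ 9.4271e-6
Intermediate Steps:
f = 205 (f = -6 + 211 = 205)
b(J) = 205
Z(N) = 4 + N (Z(N) = N + 4 = 4 + N)
z(X) = 11 + 21*X² (z(X) = 9 + ((X² + ((X*(-4))*(-5))*X) + (4 - 2)) = 9 + ((X² + (-4*X*(-5))*X) + 2) = 9 + ((X² + (20*X)*X) + 2) = 9 + ((X² + 20*X²) + 2) = 9 + (21*X² + 2) = 9 + (2 + 21*X²) = 11 + 21*X²)
1/(z(-71) + b(293)) = 1/((11 + 21*(-71)²) + 205) = 1/((11 + 21*5041) + 205) = 1/((11 + 105861) + 205) = 1/(105872 + 205) = 1/106077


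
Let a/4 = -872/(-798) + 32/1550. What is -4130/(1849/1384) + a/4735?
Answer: -8369135342745536/2707269513375 ≈ -3091.4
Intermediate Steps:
a = 1377136/309225 (a = 4*(-872/(-798) + 32/1550) = 4*(-872*(-1/798) + 32*(1/1550)) = 4*(436/399 + 16/775) = 4*(344284/309225) = 1377136/309225 ≈ 4.4535)
-4130/(1849/1384) + a/4735 = -4130/(1849/1384) + (1377136/309225)/4735 = -4130/(1849*(1/1384)) + (1377136/309225)*(1/4735) = -4130/1849/1384 + 1377136/1464180375 = -4130*1384/1849 + 1377136/1464180375 = -5715920/1849 + 1377136/1464180375 = -8369135342745536/2707269513375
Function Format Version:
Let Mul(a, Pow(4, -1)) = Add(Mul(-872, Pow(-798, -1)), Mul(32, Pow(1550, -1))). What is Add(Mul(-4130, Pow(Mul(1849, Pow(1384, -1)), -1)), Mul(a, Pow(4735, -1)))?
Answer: Rational(-8369135342745536, 2707269513375) ≈ -3091.4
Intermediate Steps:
a = Rational(1377136, 309225) (a = Mul(4, Add(Mul(-872, Pow(-798, -1)), Mul(32, Pow(1550, -1)))) = Mul(4, Add(Mul(-872, Rational(-1, 798)), Mul(32, Rational(1, 1550)))) = Mul(4, Add(Rational(436, 399), Rational(16, 775))) = Mul(4, Rational(344284, 309225)) = Rational(1377136, 309225) ≈ 4.4535)
Add(Mul(-4130, Pow(Mul(1849, Pow(1384, -1)), -1)), Mul(a, Pow(4735, -1))) = Add(Mul(-4130, Pow(Mul(1849, Pow(1384, -1)), -1)), Mul(Rational(1377136, 309225), Pow(4735, -1))) = Add(Mul(-4130, Pow(Mul(1849, Rational(1, 1384)), -1)), Mul(Rational(1377136, 309225), Rational(1, 4735))) = Add(Mul(-4130, Pow(Rational(1849, 1384), -1)), Rational(1377136, 1464180375)) = Add(Mul(-4130, Rational(1384, 1849)), Rational(1377136, 1464180375)) = Add(Rational(-5715920, 1849), Rational(1377136, 1464180375)) = Rational(-8369135342745536, 2707269513375)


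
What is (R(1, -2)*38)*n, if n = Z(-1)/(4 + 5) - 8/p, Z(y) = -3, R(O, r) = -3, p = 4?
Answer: 266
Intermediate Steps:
n = -7/3 (n = -3/(4 + 5) - 8/4 = -3/9 - 8*¼ = -3*⅑ - 2 = -⅓ - 2 = -7/3 ≈ -2.3333)
(R(1, -2)*38)*n = -3*38*(-7/3) = -114*(-7/3) = 266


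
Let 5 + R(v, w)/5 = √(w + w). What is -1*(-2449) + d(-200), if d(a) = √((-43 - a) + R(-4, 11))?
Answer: 2449 + √(132 + 5*√22) ≈ 2461.5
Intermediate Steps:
R(v, w) = -25 + 5*√2*√w (R(v, w) = -25 + 5*√(w + w) = -25 + 5*√(2*w) = -25 + 5*(√2*√w) = -25 + 5*√2*√w)
d(a) = √(-68 - a + 5*√22) (d(a) = √((-43 - a) + (-25 + 5*√2*√11)) = √((-43 - a) + (-25 + 5*√22)) = √(-68 - a + 5*√22))
-1*(-2449) + d(-200) = -1*(-2449) + √(-68 - 1*(-200) + 5*√22) = 2449 + √(-68 + 200 + 5*√22) = 2449 + √(132 + 5*√22)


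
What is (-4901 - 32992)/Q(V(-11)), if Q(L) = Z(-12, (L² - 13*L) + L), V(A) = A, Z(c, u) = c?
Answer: 12631/4 ≈ 3157.8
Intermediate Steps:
Q(L) = -12
(-4901 - 32992)/Q(V(-11)) = (-4901 - 32992)/(-12) = -37893*(-1/12) = 12631/4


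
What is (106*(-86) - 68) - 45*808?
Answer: -45544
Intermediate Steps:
(106*(-86) - 68) - 45*808 = (-9116 - 68) - 1*36360 = -9184 - 36360 = -45544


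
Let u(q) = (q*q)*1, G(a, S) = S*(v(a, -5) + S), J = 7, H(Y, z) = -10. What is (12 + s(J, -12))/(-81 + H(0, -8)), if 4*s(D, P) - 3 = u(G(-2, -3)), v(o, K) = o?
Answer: -69/91 ≈ -0.75824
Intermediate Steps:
G(a, S) = S*(S + a) (G(a, S) = S*(a + S) = S*(S + a))
u(q) = q² (u(q) = q²*1 = q²)
s(D, P) = 57 (s(D, P) = ¾ + (-3*(-3 - 2))²/4 = ¾ + (-3*(-5))²/4 = ¾ + (¼)*15² = ¾ + (¼)*225 = ¾ + 225/4 = 57)
(12 + s(J, -12))/(-81 + H(0, -8)) = (12 + 57)/(-81 - 10) = 69/(-91) = -1/91*69 = -69/91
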